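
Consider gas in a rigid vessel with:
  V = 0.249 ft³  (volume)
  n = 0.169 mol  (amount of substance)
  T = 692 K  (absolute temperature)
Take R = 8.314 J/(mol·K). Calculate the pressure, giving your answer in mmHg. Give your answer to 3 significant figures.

1030 mmHg

From the ideal-gas law: P = nRT/V.
V = 0.249 ft³ = 0.007051 m³; n = 0.169 mol; T = 692 K; R = 8.314 J/(mol·K).
P = 1.379×10^5 Pa
1.379×10^5 Pa × (1 mmHg / 133.3 Pa) = 1034 mmHg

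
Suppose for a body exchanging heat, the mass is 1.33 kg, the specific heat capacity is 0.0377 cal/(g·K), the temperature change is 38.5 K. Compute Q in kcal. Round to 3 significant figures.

Directly: Q = mcΔT.
m = 1.33 kg; c = 0.0377 cal/(g·K) = 157.7 J/(kg·K); ΔT = 38.5 K.
Q = 8077 J
8077 J × (1 kcal / 4184 J) = 1.930 kcal

1.93 kcal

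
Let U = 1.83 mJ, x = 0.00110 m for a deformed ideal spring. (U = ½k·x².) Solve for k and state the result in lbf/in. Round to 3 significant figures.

17.3 lbf/in

Solving U = ½k·x² for k: k = 2U/x².
U = 1.83 mJ = 0.001830 J; x = 0.00110 m.
k = 3025 N/m
3025 N/m × (1 lbf/in / 175.1 N/m) = 17.27 lbf/in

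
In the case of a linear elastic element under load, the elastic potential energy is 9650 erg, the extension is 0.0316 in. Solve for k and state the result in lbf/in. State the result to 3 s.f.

17.1 lbf/in

Rearranging: k = 2U/x².
U = 9650 erg = 9.650×10^-4 J; x = 0.0316 in = 8.026×10^-4 m.
k = 2996 N/m
2996 N/m × (1 lbf/in / 175.1 N/m) = 17.11 lbf/in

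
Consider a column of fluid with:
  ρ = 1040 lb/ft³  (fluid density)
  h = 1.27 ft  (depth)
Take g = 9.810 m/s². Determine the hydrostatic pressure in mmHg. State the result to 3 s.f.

475 mmHg

Directly: P = ρgh.
ρ = 1040 lb/ft³ = 16659 kg/m³; h = 1.27 ft = 0.3871 m; g = 9.810 m/s².
P = 63262 Pa
63262 Pa × (1 mmHg / 133.3 Pa) = 474.5 mmHg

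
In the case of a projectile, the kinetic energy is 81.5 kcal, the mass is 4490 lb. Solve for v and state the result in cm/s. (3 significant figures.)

1830 cm/s

Solving KE = ½mv² for v: v = √(2·KE/m).
KE = 81.5 kcal = 3.410×10^5 J; m = 4490 lb = 2037 kg.
v = 18.30 m/s
18.30 m/s × (1 cm/s / 0.01000 m/s) = 1830 cm/s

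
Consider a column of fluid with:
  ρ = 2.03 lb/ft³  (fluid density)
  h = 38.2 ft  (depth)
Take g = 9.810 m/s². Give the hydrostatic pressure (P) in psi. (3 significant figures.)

0.539 psi

P is given directly by: P = ρgh.
ρ = 2.03 lb/ft³ = 32.52 kg/m³; h = 38.2 ft = 11.64 m; g = 9.810 m/s².
P = 3714 Pa  (the unit combination reduces to kg/(m·s²) = Pa)
3714 Pa × (1 psi / 6895 Pa) = 0.5387 psi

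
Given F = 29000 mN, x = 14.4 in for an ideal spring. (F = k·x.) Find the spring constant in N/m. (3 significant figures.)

79.3 N/m

Rearranging F = k·x for k: k = F/x.
F = 29000 mN = 29.00 N; x = 14.4 in = 0.3658 m.
k = 79.29 N/m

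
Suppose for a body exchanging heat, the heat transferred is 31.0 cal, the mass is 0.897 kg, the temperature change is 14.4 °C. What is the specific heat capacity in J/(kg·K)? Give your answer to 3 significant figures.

Solving Q = m·c·ΔT for c: c = Q/(m·ΔT).
Q = 31.0 cal = 129.7 J; m = 0.897 kg; ΔT = 14.4 °C = 14.40 K.
c = 10.04 J/(kg·K)

10.0 J/(kg·K)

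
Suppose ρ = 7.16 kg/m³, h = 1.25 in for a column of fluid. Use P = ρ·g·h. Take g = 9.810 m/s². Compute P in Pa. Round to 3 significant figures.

2.23 Pa

P is given directly by: P = ρgh.
ρ = 7.16 kg/m³; h = 1.25 in = 0.03175 m; g = 9.810 m/s².
P = 2.230 Pa  (the unit combination reduces to kg/(m·s²) = Pa)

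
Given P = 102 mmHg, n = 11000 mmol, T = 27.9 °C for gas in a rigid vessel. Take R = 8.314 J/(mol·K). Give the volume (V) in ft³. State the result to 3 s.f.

71.5 ft³

From the ideal-gas law: V = nRT/P.
P = 102 mmHg = 13599 Pa; n = 11000 mmol = 11.00 mol; T = 27.9 °C = 301.0 K; R = 8.314 J/(mol·K).
V = 2.025 m³
2.025 m³ × (1 ft³ / 0.02832 m³) = 71.50 ft³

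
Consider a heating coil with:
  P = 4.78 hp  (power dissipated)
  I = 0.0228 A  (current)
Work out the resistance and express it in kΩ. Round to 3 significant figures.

6860 kΩ

Solving P = I²R for R: R = P/I².
P = 4.78 hp = 3564 W; I = 0.0228 A.
R = 6.857×10^6 Ω
6.857×10^6 Ω × (1 kΩ / 1000 Ω) = 6857 kΩ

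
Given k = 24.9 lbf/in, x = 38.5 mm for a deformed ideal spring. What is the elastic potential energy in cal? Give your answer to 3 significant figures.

0.772 cal

Directly: U = ½kx².
k = 24.9 lbf/in = 4361 N/m; x = 38.5 mm = 0.03850 m.
U = 3.232 J  (the unit combination reduces to kg·m²/s² = J)
3.232 J × (1 cal / 4.184 J) = 0.7724 cal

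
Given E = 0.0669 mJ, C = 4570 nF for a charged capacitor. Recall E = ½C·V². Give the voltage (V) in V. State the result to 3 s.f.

Rearranging E = ½C·V² for V: V = √(2E/C).
E = 0.0669 mJ = 6.690×10^-5 J; C = 4570 nF = 4.570×10^-6 F.
V = 5.411 V  (the unit combination reduces to kg·m²/(A·s³) = V)

5.41 V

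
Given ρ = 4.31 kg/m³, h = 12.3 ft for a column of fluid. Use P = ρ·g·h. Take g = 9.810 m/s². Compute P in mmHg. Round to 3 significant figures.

Directly: P = ρgh.
ρ = 4.31 kg/m³; h = 12.3 ft = 3.749 m; g = 9.810 m/s².
P = 158.5 Pa  (the unit combination reduces to kg/(m·s²) = Pa)
158.5 Pa × (1 mmHg / 133.3 Pa) = 1.189 mmHg

1.19 mmHg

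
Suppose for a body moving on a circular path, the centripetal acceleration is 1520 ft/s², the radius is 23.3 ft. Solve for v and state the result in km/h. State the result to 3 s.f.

206 km/h

Rearranging: v = √(a·r).
a = 1520 ft/s² = 463.3 m/s²; r = 23.3 ft = 7.102 m.
v = 57.36 m/s
57.36 m/s × (1 km/h / 0.2778 m/s) = 206.5 km/h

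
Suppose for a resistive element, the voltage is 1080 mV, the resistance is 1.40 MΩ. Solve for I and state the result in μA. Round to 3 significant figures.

Rearranging: I = V/R.
V = 1080 mV = 1.080 V; R = 1.40 MΩ = 1.400×10^6 Ω.
I = 7.714×10^-7 A
7.714×10^-7 A × (1 μA / 1.000×10^-6 A) = 0.7714 μA

0.771 μA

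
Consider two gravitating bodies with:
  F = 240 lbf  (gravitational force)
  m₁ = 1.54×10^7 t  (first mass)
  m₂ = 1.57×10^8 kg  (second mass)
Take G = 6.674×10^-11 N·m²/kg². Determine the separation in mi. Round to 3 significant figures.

0.242 mi

Solving F = G·m₁·m₂/r² for r: r = √(G·m₁m₂/F).
F = 240 lbf = 1068 N; m₁ = 1.54×10^7 t = 1.540×10^10 kg; m₂ = 1.57×10^8 kg; G = 6.674×10^-11 N·m²/kg².
r = 388.8 m
388.8 m × (1 mi / 1609 m) = 0.2416 mi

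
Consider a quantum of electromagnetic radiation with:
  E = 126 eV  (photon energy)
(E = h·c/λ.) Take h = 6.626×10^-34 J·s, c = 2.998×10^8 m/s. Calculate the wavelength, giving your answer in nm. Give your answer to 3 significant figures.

9.84 nm

Rearranging E = h·c/λ for λ: λ = hc/E.
E = 126 eV = 2.019×10^-17 J; h = 6.626×10^-34 J·s; c = 2.998×10^8 m/s.
λ = 9.840×10^-9 m
9.840×10^-9 m × (1 nm / 1.000×10^-9 m) = 9.840 nm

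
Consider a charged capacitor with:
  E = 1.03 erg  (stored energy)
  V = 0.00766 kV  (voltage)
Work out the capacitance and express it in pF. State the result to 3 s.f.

Rearranging: C = 2E/V².
E = 1.03 erg = 1.030×10^-7 J; V = 0.00766 kV = 7.660 V.
C = 3.511×10^-9 F
3.511×10^-9 F × (1 pF / 1.000×10^-12 F) = 3511 pF

3510 pF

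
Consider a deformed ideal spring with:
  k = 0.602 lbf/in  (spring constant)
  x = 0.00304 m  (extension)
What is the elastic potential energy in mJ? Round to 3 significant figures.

0.487 mJ

U is given directly by: U = ½kx².
k = 0.602 lbf/in = 105.4 N/m; x = 0.00304 m.
U = 4.872×10^-4 J
4.872×10^-4 J × (1 mJ / 0.001000 J) = 0.4872 mJ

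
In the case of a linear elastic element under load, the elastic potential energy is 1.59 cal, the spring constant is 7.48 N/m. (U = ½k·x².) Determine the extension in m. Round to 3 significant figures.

1.33 m

Rearranging U = ½k·x² for x: x = √(2U/k).
U = 1.59 cal = 6.653 J; k = 7.48 N/m.
x = 1.334 m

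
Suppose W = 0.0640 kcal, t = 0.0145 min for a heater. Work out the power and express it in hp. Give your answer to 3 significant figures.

Directly: P = W/t.
W = 0.0640 kcal = 267.8 J; t = 0.0145 min = 0.8700 s.
P = 307.8 W  (the unit combination reduces to kg·m²/s³ = W)
307.8 W × (1 hp / 745.7 W) = 0.4128 hp

0.413 hp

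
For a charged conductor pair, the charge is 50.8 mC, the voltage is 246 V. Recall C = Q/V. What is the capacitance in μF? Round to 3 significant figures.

C is given directly by: C = Q/V.
Q = 50.8 mC = 0.05080 C; V = 246 V.
C = 2.065×10^-4 F
2.065×10^-4 F × (1 μF / 1.000×10^-6 F) = 206.5 μF

207 μF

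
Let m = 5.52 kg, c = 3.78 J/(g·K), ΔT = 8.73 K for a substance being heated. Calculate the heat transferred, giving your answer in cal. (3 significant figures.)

43500 cal

Q is given directly by: Q = mcΔT.
m = 5.52 kg; c = 3.78 J/(g·K) = 3780 J/(kg·K); ΔT = 8.73 K.
Q = 1.822×10^5 J
1.822×10^5 J × (1 cal / 4.184 J) = 43536 cal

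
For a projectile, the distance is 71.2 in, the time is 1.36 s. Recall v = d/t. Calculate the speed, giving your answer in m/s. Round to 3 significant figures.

v is given directly by: v = d/t.
d = 71.2 in = 1.808 m; t = 1.36 s.
v = 1.330 m/s

1.33 m/s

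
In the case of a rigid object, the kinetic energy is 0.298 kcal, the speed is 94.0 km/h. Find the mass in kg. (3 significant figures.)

Solving KE = ½mv² for m: m = 2·KE/v².
KE = 0.298 kcal = 1247 J; v = 94.0 km/h = 26.11 m/s.
m = 3.658 kg

3.66 kg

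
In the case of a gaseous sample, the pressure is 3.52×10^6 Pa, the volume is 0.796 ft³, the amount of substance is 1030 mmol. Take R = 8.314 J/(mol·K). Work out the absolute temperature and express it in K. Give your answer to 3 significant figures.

9270 K

Rearranging: T = PV/(nR).
P = 3.52×10^6 Pa; V = 0.796 ft³ = 0.02254 m³; n = 1030 mmol = 1.030 mol; R = 8.314 J/(mol·K).
T = 9265 K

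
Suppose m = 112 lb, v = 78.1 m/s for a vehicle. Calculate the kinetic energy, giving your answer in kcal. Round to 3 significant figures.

KE is given directly by: KE = ½mv².
m = 112 lb = 50.80 kg; v = 78.1 m/s.
KE = 1.549×10^5 J
1.549×10^5 J × (1 kcal / 4184 J) = 37.03 kcal

37.0 kcal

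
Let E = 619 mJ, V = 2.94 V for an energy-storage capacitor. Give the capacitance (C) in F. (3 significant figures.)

Solving E = ½C·V² for C: C = 2E/V².
E = 619 mJ = 0.6190 J; V = 2.94 V.
C = 0.1432 F

0.143 F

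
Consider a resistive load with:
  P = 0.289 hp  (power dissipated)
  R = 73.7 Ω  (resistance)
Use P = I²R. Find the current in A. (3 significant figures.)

Rearranging: I = √(P/R).
P = 0.289 hp = 215.5 W; R = 73.7 Ω.
I = 1.710 A

1.71 A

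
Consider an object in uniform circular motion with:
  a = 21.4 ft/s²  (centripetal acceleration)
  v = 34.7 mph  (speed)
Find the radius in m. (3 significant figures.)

Rearranging a = v²/r for r: r = v²/a.
a = 21.4 ft/s² = 6.523 m/s²; v = 34.7 mph = 15.51 m/s.
r = 36.89 m

36.9 m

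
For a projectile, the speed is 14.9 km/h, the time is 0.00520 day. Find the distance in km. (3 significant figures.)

Solving v = d/t for d: d = v·t.
v = 14.9 km/h = 4.139 m/s; t = 0.00520 day = 449.3 s.
d = 1860 m
1860 m × (1 km / 1000 m) = 1.860 km

1.86 km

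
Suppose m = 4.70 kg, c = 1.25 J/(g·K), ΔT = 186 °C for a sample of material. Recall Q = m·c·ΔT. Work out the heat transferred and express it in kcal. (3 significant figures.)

261 kcal

Q is given directly by: Q = mcΔT.
m = 4.70 kg; c = 1.25 J/(g·K) = 1250 J/(kg·K); ΔT = 186 °C = 186.0 K.
Q = 1.093×10^6 J
1.093×10^6 J × (1 kcal / 4184 J) = 261.2 kcal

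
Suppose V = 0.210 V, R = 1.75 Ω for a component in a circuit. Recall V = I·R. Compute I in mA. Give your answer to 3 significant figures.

Rearranging: I = V/R.
V = 0.210 V; R = 1.75 Ω.
I = 0.1200 A
0.1200 A × (1 mA / 0.001000 A) = 120.0 mA

120 mA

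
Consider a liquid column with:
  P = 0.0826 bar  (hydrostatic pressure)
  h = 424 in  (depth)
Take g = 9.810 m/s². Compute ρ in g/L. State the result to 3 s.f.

78.2 g/L

Rearranging: ρ = P/(g·h).
P = 0.0826 bar = 8260 Pa; h = 424 in = 10.77 m; g = 9.810 m/s².
ρ = 78.18 kg/m³
Since 1 g/L = 1 kg/m³, 78.18 g/L.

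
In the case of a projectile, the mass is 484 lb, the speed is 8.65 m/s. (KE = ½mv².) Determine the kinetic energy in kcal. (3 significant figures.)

Directly: KE = ½mv².
m = 484 lb = 219.5 kg; v = 8.65 m/s.
KE = 8213 J
8213 J × (1 kcal / 4184 J) = 1.963 kcal

1.96 kcal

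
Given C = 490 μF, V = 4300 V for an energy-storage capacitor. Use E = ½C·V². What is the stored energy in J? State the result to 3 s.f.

E is given directly by: E = ½CV².
C = 490 μF = 4.900×10^-4 F; V = 4300 V.
E = 4530 J

4530 J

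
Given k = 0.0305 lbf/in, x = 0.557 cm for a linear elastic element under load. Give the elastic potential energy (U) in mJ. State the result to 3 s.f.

0.0829 mJ

U is given directly by: U = ½kx².
k = 0.0305 lbf/in = 5.341 N/m; x = 0.557 cm = 0.005570 m.
U = 8.286×10^-5 J
8.286×10^-5 J × (1 mJ / 0.001000 J) = 0.08286 mJ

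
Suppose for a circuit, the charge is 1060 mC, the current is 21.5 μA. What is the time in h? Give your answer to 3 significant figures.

13.7 h

Rearranging: t = q/I.
q = 1060 mC = 1.060 C; I = 21.5 μA = 2.150×10^-5 A.
t = 49302 s
49302 s × (1 h / 3600 s) = 13.70 h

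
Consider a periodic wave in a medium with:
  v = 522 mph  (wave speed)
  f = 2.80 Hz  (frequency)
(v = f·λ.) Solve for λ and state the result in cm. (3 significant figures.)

Rearranging: λ = v/f.
v = 522 mph = 233.4 m/s; f = 2.80 Hz.
λ = 83.34 m
83.34 m × (1 cm / 0.01000 m) = 8334 cm

8330 cm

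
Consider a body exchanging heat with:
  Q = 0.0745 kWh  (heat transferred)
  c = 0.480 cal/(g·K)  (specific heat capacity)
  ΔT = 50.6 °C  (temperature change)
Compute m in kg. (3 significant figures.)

Solving Q = m·c·ΔT for m: m = Q/(c·ΔT).
Q = 0.0745 kWh = 2.682×10^5 J; c = 0.480 cal/(g·K) = 2008 J/(kg·K); ΔT = 50.6 °C = 50.60 K.
m = 2.639 kg

2.64 kg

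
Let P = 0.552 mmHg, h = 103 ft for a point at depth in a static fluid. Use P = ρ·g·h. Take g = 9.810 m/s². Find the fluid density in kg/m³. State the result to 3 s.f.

0.239 kg/m³

Rearranging P = ρ·g·h for ρ: ρ = P/(g·h).
P = 0.552 mmHg = 73.59 Pa; h = 103 ft = 31.39 m; g = 9.810 m/s².
ρ = 0.2390 kg/m³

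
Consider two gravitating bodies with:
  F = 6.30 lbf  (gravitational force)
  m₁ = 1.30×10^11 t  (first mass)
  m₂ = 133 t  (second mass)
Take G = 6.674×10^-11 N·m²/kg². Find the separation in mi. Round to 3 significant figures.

3.99 mi

Rearranging F = G·m₁·m₂/r² for r: r = √(G·m₁m₂/F).
F = 6.30 lbf = 28.02 N; m₁ = 1.30×10^11 t = 1.300×10^14 kg; m₂ = 133 t = 1.330×10^5 kg; G = 6.674×10^-11 N·m²/kg².
r = 6417 m
6417 m × (1 mi / 1609 m) = 3.987 mi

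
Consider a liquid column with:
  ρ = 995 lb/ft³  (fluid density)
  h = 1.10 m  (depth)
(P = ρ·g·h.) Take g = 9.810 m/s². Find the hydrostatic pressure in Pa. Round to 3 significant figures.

1.72×10^5 Pa

P is given directly by: P = ρgh.
ρ = 995 lb/ft³ = 15938 kg/m³; h = 1.10 m; g = 9.810 m/s².
P = 1.720×10^5 Pa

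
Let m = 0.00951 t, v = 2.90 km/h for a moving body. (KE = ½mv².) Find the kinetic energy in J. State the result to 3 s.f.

3.09 J

KE is given directly by: KE = ½mv².
m = 0.00951 t = 9.510 kg; v = 2.90 km/h = 0.8056 m/s.
KE = 3.086 J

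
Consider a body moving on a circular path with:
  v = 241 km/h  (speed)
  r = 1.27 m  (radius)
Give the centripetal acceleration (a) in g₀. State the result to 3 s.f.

360 g₀

Directly: a = v²/r.
v = 241 km/h = 66.94 m/s; r = 1.27 m.
a = 3529 m/s²
3529 m/s² × (1 g₀ / 9.807 m/s²) = 359.8 g₀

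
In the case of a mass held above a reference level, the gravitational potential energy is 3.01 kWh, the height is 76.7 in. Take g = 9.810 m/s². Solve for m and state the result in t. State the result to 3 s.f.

567 t

Rearranging PE = m·g·h for m: m = PE/(g·h).
PE = 3.01 kWh = 1.084×10^7 J; h = 76.7 in = 1.948 m; g = 9.810 m/s².
m = 5.670×10^5 kg
5.670×10^5 kg × (1 t / 1000 kg) = 567.0 t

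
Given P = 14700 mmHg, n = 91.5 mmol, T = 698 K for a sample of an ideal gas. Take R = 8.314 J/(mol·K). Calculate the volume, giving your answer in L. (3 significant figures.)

Rearranging: V = nRT/P.
P = 14700 mmHg = 1.960×10^6 Pa; n = 91.5 mmol = 0.09150 mol; T = 698 K; R = 8.314 J/(mol·K).
V = 2.709×10^-4 m³
2.709×10^-4 m³ × (1 L / 0.001000 m³) = 0.2709 L

0.271 L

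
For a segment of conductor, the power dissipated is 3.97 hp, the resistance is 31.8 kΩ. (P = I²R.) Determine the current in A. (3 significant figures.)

0.305 A

Rearranging P = I²R for I: I = √(P/R).
P = 3.97 hp = 2960 W; R = 31.8 kΩ = 31800 Ω.
I = 0.3051 A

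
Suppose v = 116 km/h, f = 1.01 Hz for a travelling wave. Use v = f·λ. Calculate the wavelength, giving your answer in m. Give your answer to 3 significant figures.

Solving v = f·λ for λ: λ = v/f.
v = 116 km/h = 32.22 m/s; f = 1.01 Hz.
λ = 31.90 m

31.9 m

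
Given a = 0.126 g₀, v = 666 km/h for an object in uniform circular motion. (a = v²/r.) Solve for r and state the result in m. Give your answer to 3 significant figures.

27700 m

Solving a = v²/r for r: r = v²/a.
a = 0.126 g₀ = 1.236 m/s²; v = 666 km/h = 185.0 m/s.
r = 27698 m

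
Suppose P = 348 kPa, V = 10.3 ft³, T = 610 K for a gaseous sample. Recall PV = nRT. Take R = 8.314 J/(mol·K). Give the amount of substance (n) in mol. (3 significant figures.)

20.0 mol

Solving PV = nRT for n: n = PV/(RT).
P = 348 kPa = 3.480×10^5 Pa; V = 10.3 ft³ = 0.2917 m³; T = 610 K; R = 8.314 J/(mol·K).
n = 20.01 mol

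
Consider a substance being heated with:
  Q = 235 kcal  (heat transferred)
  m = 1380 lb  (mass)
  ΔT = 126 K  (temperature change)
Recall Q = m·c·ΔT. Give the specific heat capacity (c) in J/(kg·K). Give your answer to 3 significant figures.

Rearranging: c = Q/(m·ΔT).
Q = 235 kcal = 9.832×10^5 J; m = 1380 lb = 626.0 kg; ΔT = 126 K.
c = 12.47 J/(kg·K)

12.5 J/(kg·K)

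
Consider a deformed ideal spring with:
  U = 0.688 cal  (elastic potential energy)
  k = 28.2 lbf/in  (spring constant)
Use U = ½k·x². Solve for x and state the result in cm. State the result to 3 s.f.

Rearranging: x = √(2U/k).
U = 0.688 cal = 2.879 J; k = 28.2 lbf/in = 4939 N/m.
x = 0.03414 m
0.03414 m × (1 cm / 0.01000 m) = 3.414 cm

3.41 cm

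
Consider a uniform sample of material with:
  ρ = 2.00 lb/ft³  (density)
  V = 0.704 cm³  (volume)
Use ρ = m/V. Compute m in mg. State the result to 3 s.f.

Rearranging: m = ρV.
ρ = 2.00 lb/ft³ = 32.04 kg/m³; V = 0.704 cm³ = 7.040×10^-7 m³.
m = 2.255×10^-5 kg
2.255×10^-5 kg × (1 mg / 1.000×10^-6 kg) = 22.55 mg

22.6 mg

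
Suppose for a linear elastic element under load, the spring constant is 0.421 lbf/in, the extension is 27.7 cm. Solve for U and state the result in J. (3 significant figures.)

2.83 J

U is given directly by: U = ½kx².
k = 0.421 lbf/in = 73.73 N/m; x = 27.7 cm = 0.2770 m.
U = 2.829 J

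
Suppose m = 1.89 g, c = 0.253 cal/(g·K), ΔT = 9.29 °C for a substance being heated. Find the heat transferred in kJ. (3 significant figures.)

0.0186 kJ

Q is given directly by: Q = mcΔT.
m = 1.89 g = 0.001890 kg; c = 0.253 cal/(g·K) = 1059 J/(kg·K); ΔT = 9.29 °C = 9.290 K.
Q = 18.59 J
18.59 J × (1 kJ / 1000 J) = 0.01859 kJ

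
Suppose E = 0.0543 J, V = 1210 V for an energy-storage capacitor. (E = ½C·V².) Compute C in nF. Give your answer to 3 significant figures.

74.2 nF

Rearranging: C = 2E/V².
E = 0.0543 J; V = 1210 V.
C = 7.418×10^-8 F
7.418×10^-8 F × (1 nF / 1.000×10^-9 F) = 74.18 nF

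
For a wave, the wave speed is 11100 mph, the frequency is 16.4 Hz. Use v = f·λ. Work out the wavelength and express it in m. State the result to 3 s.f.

Rearranging v = f·λ for λ: λ = v/f.
v = 11100 mph = 4962 m/s; f = 16.4 Hz.
λ = 302.6 m

303 m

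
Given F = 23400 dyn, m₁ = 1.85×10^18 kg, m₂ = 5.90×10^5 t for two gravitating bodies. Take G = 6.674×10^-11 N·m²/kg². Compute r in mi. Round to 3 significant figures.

Rearranging: r = √(G·m₁m₂/F).
F = 23400 dyn = 0.2340 N; m₁ = 1.85×10^18 kg; m₂ = 5.90×10^5 t = 5.900×10^8 kg; G = 6.674×10^-11 N·m²/kg².
r = 5.580×10^8 m
5.580×10^8 m × (1 mi / 1609 m) = 3.467×10^5 mi

3.47×10^5 mi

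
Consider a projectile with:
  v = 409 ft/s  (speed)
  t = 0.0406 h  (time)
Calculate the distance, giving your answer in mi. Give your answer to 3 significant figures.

11.3 mi

Rearranging: d = v·t.
v = 409 ft/s = 124.7 m/s; t = 0.0406 h = 146.2 s.
d = 18221 m
18221 m × (1 mi / 1609 m) = 11.32 mi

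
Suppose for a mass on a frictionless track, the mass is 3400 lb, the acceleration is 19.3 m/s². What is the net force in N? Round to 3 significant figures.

29800 N

Directly: F = m·a.
m = 3400 lb = 1542 kg; a = 19.3 m/s².
F = 29765 N  (the unit combination reduces to kg·m/s² = N)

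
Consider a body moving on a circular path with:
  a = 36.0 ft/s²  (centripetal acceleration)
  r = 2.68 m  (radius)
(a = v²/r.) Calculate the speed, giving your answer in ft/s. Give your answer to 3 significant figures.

Solving a = v²/r for v: v = √(a·r).
a = 36.0 ft/s² = 10.97 m/s²; r = 2.68 m.
v = 5.423 m/s
5.423 m/s × (1 ft/s / 0.3048 m/s) = 17.79 ft/s

17.8 ft/s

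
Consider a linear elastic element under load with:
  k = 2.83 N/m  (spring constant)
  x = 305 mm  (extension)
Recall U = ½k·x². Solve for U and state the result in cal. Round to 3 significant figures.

0.0315 cal

U is given directly by: U = ½kx².
k = 2.83 N/m; x = 305 mm = 0.3050 m.
U = 0.1316 J  (the unit combination reduces to kg·m²/s² = J)
0.1316 J × (1 cal / 4.184 J) = 0.03146 cal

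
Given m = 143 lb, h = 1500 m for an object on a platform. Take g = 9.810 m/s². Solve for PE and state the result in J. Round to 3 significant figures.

9.54×10^5 J

Directly: PE = mgh.
m = 143 lb = 64.86 kg; h = 1500 m; g = 9.810 m/s².
PE = 9.545×10^5 J  (the unit combination reduces to kg·m²/s² = J)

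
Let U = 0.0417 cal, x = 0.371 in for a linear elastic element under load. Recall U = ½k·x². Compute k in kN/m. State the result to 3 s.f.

Solving U = ½k·x² for k: k = 2U/x².
U = 0.0417 cal = 0.1745 J; x = 0.371 in = 0.009423 m.
k = 3930 N/m
3930 N/m × (1 kN/m / 1000 N/m) = 3.930 kN/m

3.93 kN/m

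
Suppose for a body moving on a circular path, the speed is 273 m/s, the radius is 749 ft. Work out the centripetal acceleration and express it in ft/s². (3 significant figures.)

a is given directly by: a = v²/r.
v = 273 m/s; r = 749 ft = 228.3 m.
a = 326.5 m/s²
326.5 m/s² × (1 ft/s² / 0.3048 m/s²) = 1071 ft/s²

1070 ft/s²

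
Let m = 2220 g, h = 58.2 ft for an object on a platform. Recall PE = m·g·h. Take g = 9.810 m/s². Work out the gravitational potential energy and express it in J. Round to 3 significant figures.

386 J

Directly: PE = mgh.
m = 2220 g = 2.220 kg; h = 58.2 ft = 17.74 m; g = 9.810 m/s².
PE = 386.3 J  (the unit combination reduces to kg·m²/s² = J)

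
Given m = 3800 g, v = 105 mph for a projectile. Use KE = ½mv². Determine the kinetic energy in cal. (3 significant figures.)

1000 cal

Directly: KE = ½mv².
m = 3800 g = 3.800 kg; v = 105 mph = 46.94 m/s.
KE = 4186 J
4186 J × (1 cal / 4.184 J) = 1001 cal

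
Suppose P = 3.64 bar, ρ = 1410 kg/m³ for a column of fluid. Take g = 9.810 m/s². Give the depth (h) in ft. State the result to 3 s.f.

Rearranging: h = P/(ρ·g).
P = 3.64 bar = 3.640×10^5 Pa; ρ = 1410 kg/m³; g = 9.810 m/s².
h = 26.32 m
26.32 m × (1 ft / 0.3048 m) = 86.34 ft

86.3 ft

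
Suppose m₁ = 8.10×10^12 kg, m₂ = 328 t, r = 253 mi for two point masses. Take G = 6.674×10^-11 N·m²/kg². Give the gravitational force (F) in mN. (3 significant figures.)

1.07 mN

From Newton's law of gravitation: F = Gm₁m₂/r².
m₁ = 8.10×10^12 kg; m₂ = 328 t = 3.280×10^5 kg; r = 253 mi = 4.072×10^5 m; G = 6.674×10^-11 N·m²/kg².
F = 0.001070 N  (the unit combination reduces to kg·m/s² = N)
0.001070 N × (1 mN / 0.001000 N) = 1.070 mN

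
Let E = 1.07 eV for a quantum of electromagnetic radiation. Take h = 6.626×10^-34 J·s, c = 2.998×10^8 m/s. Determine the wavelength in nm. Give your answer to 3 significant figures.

1160 nm

Rearranging: λ = hc/E.
E = 1.07 eV = 1.714×10^-19 J; h = 6.626×10^-34 J·s; c = 2.998×10^8 m/s.
λ = 1.159×10^-6 m
1.159×10^-6 m × (1 nm / 1.000×10^-9 m) = 1159 nm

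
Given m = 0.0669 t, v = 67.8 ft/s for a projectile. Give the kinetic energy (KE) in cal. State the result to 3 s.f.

3410 cal

KE is given directly by: KE = ½mv².
m = 0.0669 t = 66.90 kg; v = 67.8 ft/s = 20.67 m/s.
KE = 14285 J  (the unit combination reduces to kg·m²/s² = J)
14285 J × (1 cal / 4.184 J) = 3414 cal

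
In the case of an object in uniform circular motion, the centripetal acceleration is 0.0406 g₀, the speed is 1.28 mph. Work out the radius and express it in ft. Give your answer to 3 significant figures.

Solving a = v²/r for r: r = v²/a.
a = 0.0406 g₀ = 0.3981 m/s²; v = 1.28 mph = 0.5722 m/s.
r = 0.8224 m
0.8224 m × (1 ft / 0.3048 m) = 2.698 ft

2.70 ft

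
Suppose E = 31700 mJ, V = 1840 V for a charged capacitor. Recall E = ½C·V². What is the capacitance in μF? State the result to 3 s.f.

Rearranging: C = 2E/V².
E = 31700 mJ = 31.70 J; V = 1840 V.
C = 1.873×10^-5 F
1.873×10^-5 F × (1 μF / 1.000×10^-6 F) = 18.73 μF

18.7 μF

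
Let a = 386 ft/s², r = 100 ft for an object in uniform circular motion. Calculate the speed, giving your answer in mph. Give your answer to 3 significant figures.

134 mph

Solving a = v²/r for v: v = √(a·r).
a = 386 ft/s² = 117.7 m/s²; r = 100 ft = 30.48 m.
v = 59.88 m/s
59.88 m/s × (1 mph / 0.4470 m/s) = 134.0 mph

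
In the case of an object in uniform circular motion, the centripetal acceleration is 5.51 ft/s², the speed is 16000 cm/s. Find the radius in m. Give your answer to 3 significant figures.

Rearranging: r = v²/a.
a = 5.51 ft/s² = 1.679 m/s²; v = 16000 cm/s = 160.0 m/s.
r = 15243 m

15200 m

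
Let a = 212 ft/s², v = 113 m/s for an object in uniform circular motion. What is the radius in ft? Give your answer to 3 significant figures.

Solving a = v²/r for r: r = v²/a.
a = 212 ft/s² = 64.62 m/s²; v = 113 m/s.
r = 197.6 m
197.6 m × (1 ft / 0.3048 m) = 648.3 ft

648 ft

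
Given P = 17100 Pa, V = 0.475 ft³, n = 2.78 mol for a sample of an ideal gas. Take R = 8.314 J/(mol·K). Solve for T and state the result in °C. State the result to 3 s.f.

-263 °C

From the ideal-gas law: T = PV/(nR).
P = 17100 Pa; V = 0.475 ft³ = 0.01345 m³; n = 2.78 mol; R = 8.314 J/(mol·K).
T = 9.951 K
9.951 K − 273.15 = -263.2 °C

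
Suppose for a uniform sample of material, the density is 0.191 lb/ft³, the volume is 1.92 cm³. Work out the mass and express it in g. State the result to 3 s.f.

Rearranging: m = ρV.
ρ = 0.191 lb/ft³ = 3.060 kg/m³; V = 1.92 cm³ = 1.920×10^-6 m³.
m = 5.874×10^-6 kg
5.874×10^-6 kg × (1 g / 0.001000 kg) = 0.005874 g

0.00587 g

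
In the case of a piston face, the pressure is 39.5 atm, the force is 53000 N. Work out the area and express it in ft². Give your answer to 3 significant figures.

Rearranging P = F/A for A: A = F/P.
P = 39.5 atm = 4.002×10^6 Pa; F = 53000 N.
A = 0.01324 m²
0.01324 m² × (1 ft² / 0.09290 m²) = 0.1425 ft²

0.143 ft²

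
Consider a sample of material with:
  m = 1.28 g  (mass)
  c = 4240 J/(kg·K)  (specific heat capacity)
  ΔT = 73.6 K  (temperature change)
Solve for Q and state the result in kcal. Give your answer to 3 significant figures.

Directly: Q = mcΔT.
m = 1.28 g = 0.001280 kg; c = 4240 J/(kg·K); ΔT = 73.6 K.
Q = 399.4 J  (the unit combination reduces to kg·m²/s² = J)
399.4 J × (1 kcal / 4184 J) = 0.09547 kcal

0.0955 kcal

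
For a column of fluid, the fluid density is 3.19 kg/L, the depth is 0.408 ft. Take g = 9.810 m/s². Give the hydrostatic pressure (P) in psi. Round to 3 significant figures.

0.564 psi

Directly: P = ρgh.
ρ = 3.19 kg/L = 3190 kg/m³; h = 0.408 ft = 0.1244 m; g = 9.810 m/s².
P = 3892 Pa
3892 Pa × (1 psi / 6895 Pa) = 0.5644 psi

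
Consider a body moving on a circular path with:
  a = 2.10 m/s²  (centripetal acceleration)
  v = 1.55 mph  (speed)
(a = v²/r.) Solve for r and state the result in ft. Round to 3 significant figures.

Rearranging: r = v²/a.
a = 2.10 m/s²; v = 1.55 mph = 0.6929 m/s.
r = 0.2286 m
0.2286 m × (1 ft / 0.3048 m) = 0.7501 ft

0.750 ft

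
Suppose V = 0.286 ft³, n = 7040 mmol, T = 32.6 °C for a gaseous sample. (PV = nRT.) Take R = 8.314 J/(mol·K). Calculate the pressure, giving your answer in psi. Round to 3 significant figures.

Directly: P = nRT/V.
V = 0.286 ft³ = 0.008099 m³; n = 7040 mmol = 7.040 mol; T = 32.6 °C = 305.8 K; R = 8.314 J/(mol·K).
P = 2.210×10^6 Pa
2.210×10^6 Pa × (1 psi / 6895 Pa) = 320.5 psi

320 psi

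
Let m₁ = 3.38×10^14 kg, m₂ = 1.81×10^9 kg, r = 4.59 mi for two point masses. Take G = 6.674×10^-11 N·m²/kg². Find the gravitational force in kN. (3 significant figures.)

From Newton's law of gravitation: F = Gm₁m₂/r².
m₁ = 3.38×10^14 kg; m₂ = 1.81×10^9 kg; r = 4.59 mi = 7387 m; G = 6.674×10^-11 N·m²/kg².
F = 7.483×10^5 N
7.483×10^5 N × (1 kN / 1000 N) = 748.3 kN

748 kN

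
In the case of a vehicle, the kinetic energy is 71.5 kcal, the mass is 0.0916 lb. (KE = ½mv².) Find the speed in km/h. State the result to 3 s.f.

Rearranging KE = ½mv² for v: v = √(2·KE/m).
KE = 71.5 kcal = 2.992×10^5 J; m = 0.0916 lb = 0.04155 kg.
v = 3795 m/s
3795 m/s × (1 km/h / 0.2778 m/s) = 13661 km/h

13700 km/h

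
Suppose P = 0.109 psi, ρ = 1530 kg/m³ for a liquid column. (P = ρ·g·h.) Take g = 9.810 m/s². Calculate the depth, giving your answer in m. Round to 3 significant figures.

Rearranging: h = P/(ρ·g).
P = 0.109 psi = 751.5 Pa; ρ = 1530 kg/m³; g = 9.810 m/s².
h = 0.05007 m

0.0501 m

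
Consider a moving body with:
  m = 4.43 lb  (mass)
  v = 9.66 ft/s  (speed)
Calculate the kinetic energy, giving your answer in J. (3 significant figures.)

KE is given directly by: KE = ½mv².
m = 4.43 lb = 2.009 kg; v = 9.66 ft/s = 2.944 m/s.
KE = 8.710 J

8.71 J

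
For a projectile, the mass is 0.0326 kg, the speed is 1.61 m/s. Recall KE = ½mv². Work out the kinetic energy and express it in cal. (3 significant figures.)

Directly: KE = ½mv².
m = 0.0326 kg; v = 1.61 m/s.
KE = 0.04225 J  (the unit combination reduces to kg·m²/s² = J)
0.04225 J × (1 cal / 4.184 J) = 0.01010 cal

0.0101 cal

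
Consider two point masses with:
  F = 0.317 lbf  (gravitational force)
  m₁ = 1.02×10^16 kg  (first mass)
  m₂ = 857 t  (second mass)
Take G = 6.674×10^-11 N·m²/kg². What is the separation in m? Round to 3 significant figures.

Rearranging: r = √(G·m₁m₂/F).
F = 0.317 lbf = 1.410 N; m₁ = 1.02×10^16 kg; m₂ = 857 t = 8.570×10^5 kg; G = 6.674×10^-11 N·m²/kg².
r = 6.432×10^5 m

6.43×10^5 m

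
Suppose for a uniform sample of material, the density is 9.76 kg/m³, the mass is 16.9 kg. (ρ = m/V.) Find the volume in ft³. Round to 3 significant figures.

Rearranging ρ = m/V for V: V = m/ρ.
ρ = 9.76 kg/m³; m = 16.9 kg.
V = 1.732 m³
1.732 m³ × (1 ft³ / 0.02832 m³) = 61.15 ft³

61.1 ft³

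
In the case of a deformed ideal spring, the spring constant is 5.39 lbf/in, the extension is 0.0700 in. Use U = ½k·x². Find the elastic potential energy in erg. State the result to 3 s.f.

14900 erg

U is given directly by: U = ½kx².
k = 5.39 lbf/in = 943.9 N/m; x = 0.0700 in = 0.001778 m.
U = 0.001492 J
0.001492 J × (1 erg / 1.000×10^-7 J) = 14920 erg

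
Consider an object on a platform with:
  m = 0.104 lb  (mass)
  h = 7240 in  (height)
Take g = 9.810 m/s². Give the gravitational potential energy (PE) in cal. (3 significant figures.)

Directly: PE = mgh.
m = 0.104 lb = 0.04717 kg; h = 7240 in = 183.9 m; g = 9.810 m/s².
PE = 85.10 J  (the unit combination reduces to kg·m²/s² = J)
85.10 J × (1 cal / 4.184 J) = 20.34 cal

20.3 cal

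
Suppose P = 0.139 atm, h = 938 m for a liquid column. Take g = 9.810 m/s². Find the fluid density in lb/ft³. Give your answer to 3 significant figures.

0.0956 lb/ft³

Rearranging P = ρ·g·h for ρ: ρ = P/(g·h).
P = 0.139 atm = 14084 Pa; h = 938 m; g = 9.810 m/s².
ρ = 1.531 kg/m³
1.531 kg/m³ × (1 lb/ft³ / 16.02 kg/m³) = 0.09555 lb/ft³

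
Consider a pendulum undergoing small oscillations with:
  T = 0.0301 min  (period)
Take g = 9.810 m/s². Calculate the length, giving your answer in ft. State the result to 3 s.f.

Rearranging: L = g·(T/2π)².
T = 0.0301 min = 1.806 s; g = 9.810 m/s².
L = 0.8105 m
0.8105 m × (1 ft / 0.3048 m) = 2.659 ft

2.66 ft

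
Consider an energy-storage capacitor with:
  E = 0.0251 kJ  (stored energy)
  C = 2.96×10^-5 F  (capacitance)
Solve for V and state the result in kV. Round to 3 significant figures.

Rearranging E = ½C·V² for V: V = √(2E/C).
E = 0.0251 kJ = 25.10 J; C = 2.96×10^-5 F.
V = 1302 V
1302 V × (1 kV / 1000 V) = 1.302 kV

1.30 kV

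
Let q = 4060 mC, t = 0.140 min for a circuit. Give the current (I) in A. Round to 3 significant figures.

Solving q = I·t for I: I = q/t.
q = 4060 mC = 4.060 C; t = 0.140 min = 8.400 s.
I = 0.4833 A

0.483 A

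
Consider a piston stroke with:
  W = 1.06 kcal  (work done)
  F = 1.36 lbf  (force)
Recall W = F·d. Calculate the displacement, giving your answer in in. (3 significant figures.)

Solving W = F·d for d: d = W/F.
W = 1.06 kcal = 4435 J; F = 1.36 lbf = 6.050 N.
d = 733.1 m
733.1 m × (1 in / 0.02540 m) = 28863 in

28900 in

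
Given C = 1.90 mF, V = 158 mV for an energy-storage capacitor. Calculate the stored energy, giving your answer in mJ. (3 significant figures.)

0.0237 mJ

E is given directly by: E = ½CV².
C = 1.90 mF = 0.001900 F; V = 158 mV = 0.1580 V.
E = 2.372×10^-5 J  (the unit combination reduces to kg·m²/s² = J)
2.372×10^-5 J × (1 mJ / 0.001000 J) = 0.02372 mJ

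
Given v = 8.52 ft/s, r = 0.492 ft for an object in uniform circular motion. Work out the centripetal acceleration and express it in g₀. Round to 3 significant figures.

Directly: a = v²/r.
v = 8.52 ft/s = 2.597 m/s; r = 0.492 ft = 0.1500 m.
a = 44.97 m/s²
44.97 m/s² × (1 g₀ / 9.807 m/s²) = 4.586 g₀

4.59 g₀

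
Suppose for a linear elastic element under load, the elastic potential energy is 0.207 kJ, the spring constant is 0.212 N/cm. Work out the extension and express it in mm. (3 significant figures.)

4420 mm

Solving U = ½k·x² for x: x = √(2U/k).
U = 0.207 kJ = 207.0 J; k = 0.212 N/cm = 21.20 N/m.
x = 4.419 m
4.419 m × (1 mm / 0.001000 m) = 4419 mm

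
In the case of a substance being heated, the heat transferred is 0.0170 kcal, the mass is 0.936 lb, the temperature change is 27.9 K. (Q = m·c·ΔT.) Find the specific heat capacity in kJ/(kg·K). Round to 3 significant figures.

0.00600 kJ/(kg·K)

Rearranging: c = Q/(m·ΔT).
Q = 0.0170 kcal = 71.13 J; m = 0.936 lb = 0.4246 kg; ΔT = 27.9 K.
c = 6.005 J/(kg·K)
6.005 J/(kg·K) × (1 kJ/(kg·K) / 1000 J/(kg·K)) = 0.006005 kJ/(kg·K)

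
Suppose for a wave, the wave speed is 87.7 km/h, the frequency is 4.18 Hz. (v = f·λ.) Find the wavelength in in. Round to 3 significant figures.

Rearranging v = f·λ for λ: λ = v/f.
v = 87.7 km/h = 24.36 m/s; f = 4.18 Hz.
λ = 5.828 m
5.828 m × (1 in / 0.02540 m) = 229.4 in

229 in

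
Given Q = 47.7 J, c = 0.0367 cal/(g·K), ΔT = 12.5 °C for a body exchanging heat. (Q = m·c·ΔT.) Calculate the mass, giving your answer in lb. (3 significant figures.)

0.0548 lb

Rearranging Q = m·c·ΔT for m: m = Q/(c·ΔT).
Q = 47.7 J; c = 0.0367 cal/(g·K) = 153.6 J/(kg·K); ΔT = 12.5 °C = 12.50 K.
m = 0.02485 kg
0.02485 kg × (1 lb / 0.4536 kg) = 0.05479 lb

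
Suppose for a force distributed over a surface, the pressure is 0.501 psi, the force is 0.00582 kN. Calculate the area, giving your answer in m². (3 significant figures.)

Solving P = F/A for A: A = F/P.
P = 0.501 psi = 3454 Pa; F = 0.00582 kN = 5.820 N.
A = 0.001685 m²

0.00168 m²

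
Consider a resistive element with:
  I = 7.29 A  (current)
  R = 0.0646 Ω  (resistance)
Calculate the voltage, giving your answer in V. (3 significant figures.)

0.471 V

From Ohm's law: V = IR.
I = 7.29 A; R = 0.0646 Ω.
V = 0.4709 V  (the unit combination reduces to kg·m²/(A·s³) = V)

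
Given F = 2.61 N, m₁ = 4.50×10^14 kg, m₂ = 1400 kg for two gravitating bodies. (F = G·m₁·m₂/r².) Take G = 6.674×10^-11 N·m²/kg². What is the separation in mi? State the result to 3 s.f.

2.49 mi

From Newton's law of gravitation: r = √(G·m₁m₂/F).
F = 2.61 N; m₁ = 4.50×10^14 kg; m₂ = 1400 kg; G = 6.674×10^-11 N·m²/kg².
r = 4014 m
4014 m × (1 mi / 1609 m) = 2.494 mi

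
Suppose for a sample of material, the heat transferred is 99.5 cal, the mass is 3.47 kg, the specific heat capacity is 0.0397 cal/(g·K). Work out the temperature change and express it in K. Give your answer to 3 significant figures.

0.722 K

Rearranging Q = m·c·ΔT for ΔT: ΔT = Q/(m·c).
Q = 99.5 cal = 416.3 J; m = 3.47 kg; c = 0.0397 cal/(g·K) = 166.1 J/(kg·K).
ΔT = 0.7223 K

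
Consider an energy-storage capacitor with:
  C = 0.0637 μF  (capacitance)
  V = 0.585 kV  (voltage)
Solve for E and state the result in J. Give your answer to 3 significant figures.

E is given directly by: E = ½CV².
C = 0.0637 μF = 6.370×10^-8 F; V = 0.585 kV = 585.0 V.
E = 0.01090 J  (the unit combination reduces to kg·m²/s² = J)

0.0109 J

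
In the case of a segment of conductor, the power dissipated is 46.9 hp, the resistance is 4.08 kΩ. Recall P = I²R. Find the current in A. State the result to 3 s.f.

2.93 A

Solving P = I²R for I: I = √(P/R).
P = 46.9 hp = 34973 W; R = 4.08 kΩ = 4080 Ω.
I = 2.928 A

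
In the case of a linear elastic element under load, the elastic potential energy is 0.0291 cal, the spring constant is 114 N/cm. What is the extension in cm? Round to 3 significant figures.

0.462 cm

Solving U = ½k·x² for x: x = √(2U/k).
U = 0.0291 cal = 0.1218 J; k = 114 N/cm = 11400 N/m.
x = 0.004622 m
0.004622 m × (1 cm / 0.01000 m) = 0.4622 cm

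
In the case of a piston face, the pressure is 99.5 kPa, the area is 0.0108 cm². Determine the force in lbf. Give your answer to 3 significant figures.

0.0242 lbf

Solving P = F/A for F: F = P·A.
P = 99.5 kPa = 99500 Pa; A = 0.0108 cm² = 1.080×10^-6 m².
F = 0.1075 N
0.1075 N × (1 lbf / 4.448 N) = 0.02416 lbf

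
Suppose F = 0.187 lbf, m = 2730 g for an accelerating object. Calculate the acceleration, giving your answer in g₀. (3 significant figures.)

Rearranging F = m·a for a: a = F/m.
F = 0.187 lbf = 0.8318 N; m = 2730 g = 2.730 kg.
a = 0.3047 m/s²
0.3047 m/s² × (1 g₀ / 9.807 m/s²) = 0.03107 g₀

0.0311 g₀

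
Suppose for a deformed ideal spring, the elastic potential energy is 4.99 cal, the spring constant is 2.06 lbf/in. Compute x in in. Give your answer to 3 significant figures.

13.4 in

Rearranging U = ½k·x² for x: x = √(2U/k).
U = 4.99 cal = 20.88 J; k = 2.06 lbf/in = 360.8 N/m.
x = 0.3402 m
0.3402 m × (1 in / 0.02540 m) = 13.39 in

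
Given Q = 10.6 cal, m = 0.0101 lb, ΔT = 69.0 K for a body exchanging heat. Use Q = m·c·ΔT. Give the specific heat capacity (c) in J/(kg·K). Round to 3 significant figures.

Solving Q = m·c·ΔT for c: c = Q/(m·ΔT).
Q = 10.6 cal = 44.35 J; m = 0.0101 lb = 0.004581 kg; ΔT = 69.0 K.
c = 140.3 J/(kg·K)

140 J/(kg·K)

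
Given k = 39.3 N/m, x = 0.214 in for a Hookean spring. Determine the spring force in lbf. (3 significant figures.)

From Hooke's law: F = kx.
k = 39.3 N/m; x = 0.214 in = 0.005436 m.
F = 0.2136 N  (the unit combination reduces to kg·m/s² = N)
0.2136 N × (1 lbf / 4.448 N) = 0.04802 lbf

0.0480 lbf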